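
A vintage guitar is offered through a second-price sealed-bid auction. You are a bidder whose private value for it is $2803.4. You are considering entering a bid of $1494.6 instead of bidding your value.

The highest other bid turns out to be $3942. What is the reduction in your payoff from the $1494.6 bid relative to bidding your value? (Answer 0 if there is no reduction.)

$0

Bidding your value $2803.4: you lose (since $2803.4 < $3942). Payoff $0.
Bidding $1494.6: you lose. Payoff $0.
Difference = $0 − $0 = $0; both bids lead to the same outcome because the competing bid is above both your value and your alternative bid.
Because the price is fixed by the runner-up's bid, deviating from your value can only change a good outcome into a bad one — never the reverse.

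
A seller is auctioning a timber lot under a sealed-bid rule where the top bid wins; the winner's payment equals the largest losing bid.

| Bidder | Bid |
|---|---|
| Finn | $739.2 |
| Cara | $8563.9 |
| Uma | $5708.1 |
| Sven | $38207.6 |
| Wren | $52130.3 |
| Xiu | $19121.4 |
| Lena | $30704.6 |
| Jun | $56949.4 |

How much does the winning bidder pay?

$52130.3

Highest bid: Jun at $56949.4, so Jun wins.
Second-highest bid: Wren at $52130.3 — that is the price the winner pays.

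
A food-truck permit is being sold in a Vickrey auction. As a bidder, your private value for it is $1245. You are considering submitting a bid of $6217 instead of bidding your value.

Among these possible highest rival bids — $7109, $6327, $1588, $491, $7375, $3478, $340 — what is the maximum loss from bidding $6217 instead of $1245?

$2233

$7109: same outcome either way → loss $0.
$6327: same outcome either way → loss $0.
$1588: truthful gives $0, deviation gives −$343 → loss $343.
$491: same outcome either way → loss $0.
$7375: same outcome either way → loss $0.
$3478: truthful gives $0, deviation gives −$2233 → loss $2233.
$340: same outcome either way → loss $0.
Maximum loss: $2233.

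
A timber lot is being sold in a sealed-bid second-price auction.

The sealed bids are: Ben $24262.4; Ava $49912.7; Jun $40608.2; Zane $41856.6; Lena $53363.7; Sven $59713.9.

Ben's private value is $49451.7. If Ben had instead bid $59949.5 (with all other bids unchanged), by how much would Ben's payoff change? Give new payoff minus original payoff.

The highest bid among the other bidders is $59713.9; Ben's bid doesn't change that.
Original bid $24262.4: Ben is not highest (top rival bid is $59713.9); payoff $0.
Alternative bid $59949.5: Ben is highest, pays the top rival bid $59713.9; payoff $49451.7 − $59713.9 = −$10262.2.
Change in payoff = −$10262.2 − ($0) = −$10262.2.

−$10262.2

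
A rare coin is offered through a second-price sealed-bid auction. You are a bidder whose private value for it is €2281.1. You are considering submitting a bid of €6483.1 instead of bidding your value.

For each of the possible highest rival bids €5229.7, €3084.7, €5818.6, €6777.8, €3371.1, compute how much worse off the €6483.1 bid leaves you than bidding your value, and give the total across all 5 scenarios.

The deviation costs you only when the competing bid falls strictly between €2281.1 and €6483.1; elsewhere both bids give the same outcome.
€5229.7: truthful payoff €0, deviation payoff −€2948.6 → loss €2948.6.
€3084.7: truthful payoff €0, deviation payoff −€803.6 → loss €803.6.
€5818.6: truthful payoff €0, deviation payoff −€3537.5 → loss €3537.5.
€6777.8: outcomes coincide → loss €0.
€3371.1: truthful payoff €0, deviation payoff −€1090 → loss €1090.
Total loss = €2948.6 + €803.6 + €3537.5 + €1090 = €8379.7.

€8379.7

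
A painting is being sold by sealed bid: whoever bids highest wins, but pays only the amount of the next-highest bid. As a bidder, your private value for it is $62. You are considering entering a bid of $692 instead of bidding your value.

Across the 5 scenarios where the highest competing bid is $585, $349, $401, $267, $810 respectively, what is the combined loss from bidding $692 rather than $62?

The deviation costs you only when the competing bid falls strictly between $62 and $692; elsewhere both bids give the same outcome.
$585: truthful payoff $0, deviation payoff −$523 → loss $523.
$349: truthful payoff $0, deviation payoff −$287 → loss $287.
$401: truthful payoff $0, deviation payoff −$339 → loss $339.
$267: truthful payoff $0, deviation payoff −$205 → loss $205.
$810: outcomes coincide → loss $0.
Total loss = $523 + $287 + $339 + $205 = $1354.

$1354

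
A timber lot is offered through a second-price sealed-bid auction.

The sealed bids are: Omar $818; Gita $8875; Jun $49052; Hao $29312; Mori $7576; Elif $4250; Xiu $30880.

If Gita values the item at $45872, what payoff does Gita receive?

Highest bid: Jun at $49052, so Jun wins.
Second-highest bid: Xiu at $30880 — that is the price the winner pays.
Gita did not win, so Gita pays nothing and receives nothing: payoff $0.

$0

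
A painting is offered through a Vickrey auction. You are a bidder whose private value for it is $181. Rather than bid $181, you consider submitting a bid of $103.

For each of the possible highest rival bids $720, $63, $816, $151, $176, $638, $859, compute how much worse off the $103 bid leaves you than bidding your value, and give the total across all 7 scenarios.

The deviation costs you only when the competing bid falls strictly between $103 and $181; elsewhere both bids give the same outcome.
$720: outcomes coincide → loss $0.
$63: outcomes coincide → loss $0.
$816: outcomes coincide → loss $0.
$151: truthful payoff $30, deviation payoff $0 → loss $30.
$176: truthful payoff $5, deviation payoff $0 → loss $5.
$638: outcomes coincide → loss $0.
$859: outcomes coincide → loss $0.
Total loss = $30 + $5 = $35.

$35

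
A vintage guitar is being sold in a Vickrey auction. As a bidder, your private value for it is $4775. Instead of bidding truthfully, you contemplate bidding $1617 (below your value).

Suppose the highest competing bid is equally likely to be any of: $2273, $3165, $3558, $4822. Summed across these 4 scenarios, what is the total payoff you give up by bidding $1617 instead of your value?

The deviation costs you only when the competing bid falls strictly between $1617 and $4775; elsewhere both bids give the same outcome.
$2273: truthful payoff $2502, deviation payoff $0 → loss $2502.
$3165: truthful payoff $1610, deviation payoff $0 → loss $1610.
$3558: truthful payoff $1217, deviation payoff $0 → loss $1217.
$4822: outcomes coincide → loss $0.
Total loss = $2502 + $1610 + $1217 = $5329.
Truthful bidding weakly dominates here: raising your bid can only win items priced above your value, and lowering it can only forfeit items priced below.

$5329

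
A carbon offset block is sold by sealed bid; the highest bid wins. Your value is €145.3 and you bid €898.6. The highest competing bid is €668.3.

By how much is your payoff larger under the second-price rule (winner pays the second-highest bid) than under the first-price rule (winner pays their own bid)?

You have the highest bid, so you win under either rule.
Second-price: pay €668.3 → payoff −€523.
First-price: pay your own bid €898.6 → payoff −€753.3.
Difference = −€523 − (−€753.3) = €230.3.

€230.3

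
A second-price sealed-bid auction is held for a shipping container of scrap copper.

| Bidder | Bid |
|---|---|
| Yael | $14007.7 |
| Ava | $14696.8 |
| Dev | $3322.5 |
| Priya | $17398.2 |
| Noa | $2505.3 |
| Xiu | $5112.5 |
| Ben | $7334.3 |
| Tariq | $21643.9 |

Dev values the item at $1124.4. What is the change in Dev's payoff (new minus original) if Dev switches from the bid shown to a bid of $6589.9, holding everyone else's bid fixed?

The highest bid among the other bidders is $21643.9; Dev's bid doesn't change that.
Original bid $3322.5: Dev is not highest (top rival bid is $21643.9); payoff $0.
Alternative bid $6589.9: Dev is not highest (top rival bid is $21643.9); payoff $0.
Change in payoff = $0 − ($0) = $0.

$0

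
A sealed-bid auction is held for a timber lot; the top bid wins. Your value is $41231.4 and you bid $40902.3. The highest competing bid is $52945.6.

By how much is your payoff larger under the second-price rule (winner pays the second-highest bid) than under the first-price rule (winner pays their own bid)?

$0

Your bid $40902.3 is below $52945.6, so you lose under either rule.
Payoff is $0 in both cases; difference = $0.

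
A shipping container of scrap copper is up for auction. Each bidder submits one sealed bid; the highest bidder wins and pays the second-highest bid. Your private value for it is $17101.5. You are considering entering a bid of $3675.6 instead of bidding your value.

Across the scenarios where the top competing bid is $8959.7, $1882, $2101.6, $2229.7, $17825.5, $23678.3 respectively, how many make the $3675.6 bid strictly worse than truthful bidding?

1

The deviation hurts exactly when the highest competing bid lies strictly between $3675.6 and $17101.5 — underbidding then forfeits a profitable win.
$8959.7: inside the interval → strictly worse (loss $8141.8).
$1882: below both → same outcome either way.
$2101.6: below both → same outcome either way.
$2229.7: below both → same outcome either way.
$17825.5: above both → same outcome either way.
$23678.3: above both → same outcome either way.
Count: 1.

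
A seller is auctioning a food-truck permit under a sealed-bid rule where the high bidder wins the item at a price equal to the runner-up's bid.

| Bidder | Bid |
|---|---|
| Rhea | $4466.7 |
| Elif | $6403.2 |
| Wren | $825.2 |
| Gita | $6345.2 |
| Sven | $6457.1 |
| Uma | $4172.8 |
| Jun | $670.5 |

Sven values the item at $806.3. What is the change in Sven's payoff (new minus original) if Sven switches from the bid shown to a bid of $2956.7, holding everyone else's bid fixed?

$5596.9

The highest bid among the other bidders is $6403.2; Sven's bid doesn't change that.
Original bid $6457.1: Sven is highest, pays the top rival bid $6403.2; payoff $806.3 − $6403.2 = −$5596.9.
Alternative bid $2956.7: Sven is not highest (top rival bid is $6403.2); payoff $0.
Change in payoff = $0 − (−$5596.9) = $5596.9.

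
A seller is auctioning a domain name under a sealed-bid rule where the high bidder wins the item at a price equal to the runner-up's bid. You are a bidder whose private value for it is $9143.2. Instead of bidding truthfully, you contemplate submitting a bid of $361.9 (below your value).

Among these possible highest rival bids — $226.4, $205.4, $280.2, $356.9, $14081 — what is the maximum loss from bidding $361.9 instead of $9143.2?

$0

$226.4: same outcome either way → loss $0.
$205.4: same outcome either way → loss $0.
$280.2: same outcome either way → loss $0.
$356.9: same outcome either way → loss $0.
$14081: same outcome either way → loss $0.
Maximum loss: $0.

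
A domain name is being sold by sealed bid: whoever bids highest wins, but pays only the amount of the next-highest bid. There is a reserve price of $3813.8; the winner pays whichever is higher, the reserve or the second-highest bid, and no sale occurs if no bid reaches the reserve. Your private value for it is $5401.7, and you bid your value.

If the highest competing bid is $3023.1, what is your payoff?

Your bid $5401.7 is the highest and exceeds the reserve.
Price = max(second-highest bid, reserve) = max($3023.1, $3813.8) = $3813.8.
Payoff = $5401.7 − $3813.8 = $1587.9.

$1587.9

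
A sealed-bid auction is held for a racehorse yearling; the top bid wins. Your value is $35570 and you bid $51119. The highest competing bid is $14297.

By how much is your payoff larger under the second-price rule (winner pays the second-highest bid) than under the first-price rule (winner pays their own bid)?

You have the highest bid, so you win under either rule.
Second-price: pay $14297 → payoff $21273.
First-price: pay your own bid $51119 → payoff −$15549.
Difference = $21273 − (−$15549) = $36822.

$36822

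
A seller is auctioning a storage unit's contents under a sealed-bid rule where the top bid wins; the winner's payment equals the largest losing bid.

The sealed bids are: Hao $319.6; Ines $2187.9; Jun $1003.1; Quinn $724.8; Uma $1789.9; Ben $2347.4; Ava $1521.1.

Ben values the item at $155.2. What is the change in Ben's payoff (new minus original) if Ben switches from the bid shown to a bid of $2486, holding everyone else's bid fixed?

The highest bid among the other bidders is $2187.9; Ben's bid doesn't change that.
Original bid $2347.4: Ben is highest, pays the top rival bid $2187.9; payoff $155.2 − $2187.9 = −$2032.7.
Alternative bid $2486: Ben is highest, pays the top rival bid $2187.9; payoff $155.2 − $2187.9 = −$2032.7.
Change in payoff = −$2032.7 − (−$2032.7) = $0.

$0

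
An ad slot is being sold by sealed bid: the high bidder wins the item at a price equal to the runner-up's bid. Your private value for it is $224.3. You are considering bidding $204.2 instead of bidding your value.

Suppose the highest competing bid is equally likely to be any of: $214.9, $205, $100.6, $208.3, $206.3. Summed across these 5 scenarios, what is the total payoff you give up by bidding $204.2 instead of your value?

The deviation costs you only when the competing bid falls strictly between $204.2 and $224.3; elsewhere both bids give the same outcome.
$214.9: truthful payoff $9.4, deviation payoff $0 → loss $9.4.
$205: truthful payoff $19.3, deviation payoff $0 → loss $19.3.
$100.6: outcomes coincide → loss $0.
$208.3: truthful payoff $16, deviation payoff $0 → loss $16.
$206.3: truthful payoff $18, deviation payoff $0 → loss $18.
Total loss = $9.4 + $19.3 + $16 + $18 = $62.7.

$62.7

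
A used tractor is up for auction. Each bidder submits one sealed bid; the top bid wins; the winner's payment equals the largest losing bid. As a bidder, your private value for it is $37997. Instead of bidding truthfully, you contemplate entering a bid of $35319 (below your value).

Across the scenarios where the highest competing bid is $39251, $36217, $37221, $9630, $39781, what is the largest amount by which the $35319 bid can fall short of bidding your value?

$1780

$39251: same outcome either way → loss $0.
$36217: truthful gives $1780, deviation gives $0 → loss $1780.
$37221: truthful gives $776, deviation gives $0 → loss $776.
$9630: same outcome either way → loss $0.
$39781: same outcome either way → loss $0.
Maximum loss: $1780.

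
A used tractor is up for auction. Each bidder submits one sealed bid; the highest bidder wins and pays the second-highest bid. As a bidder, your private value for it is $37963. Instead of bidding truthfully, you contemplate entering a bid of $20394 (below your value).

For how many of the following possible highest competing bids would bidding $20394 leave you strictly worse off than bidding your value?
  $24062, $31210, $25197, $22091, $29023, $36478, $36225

7

The deviation hurts exactly when the highest competing bid lies strictly between $20394 and $37963 — underbidding then forfeits a profitable win.
$24062: inside the interval → strictly worse (loss $13901).
$31210: inside the interval → strictly worse (loss $6753).
$25197: inside the interval → strictly worse (loss $12766).
$22091: inside the interval → strictly worse (loss $15872).
$29023: inside the interval → strictly worse (loss $8940).
$36478: inside the interval → strictly worse (loss $1485).
$36225: inside the interval → strictly worse (loss $1738).
Count: 7.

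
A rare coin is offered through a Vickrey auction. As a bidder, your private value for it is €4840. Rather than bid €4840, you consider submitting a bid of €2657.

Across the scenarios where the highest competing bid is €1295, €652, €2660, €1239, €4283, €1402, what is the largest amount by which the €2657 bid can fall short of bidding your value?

€2180

€1295: same outcome either way → loss €0.
€652: same outcome either way → loss €0.
€2660: truthful gives €2180, deviation gives €0 → loss €2180.
€1239: same outcome either way → loss €0.
€4283: truthful gives €557, deviation gives €0 → loss €557.
€1402: same outcome either way → loss €0.
Maximum loss: €2180.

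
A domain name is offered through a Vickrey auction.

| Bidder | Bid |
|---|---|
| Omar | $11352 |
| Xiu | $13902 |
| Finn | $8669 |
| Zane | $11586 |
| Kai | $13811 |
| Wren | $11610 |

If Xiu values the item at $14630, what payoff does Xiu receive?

Highest bid: Xiu at $13902, so Xiu wins.
Second-highest bid: Kai at $13811 — that is the price the winner pays.
Xiu's payoff = value − price = $14630 − $13811 = $819.

$819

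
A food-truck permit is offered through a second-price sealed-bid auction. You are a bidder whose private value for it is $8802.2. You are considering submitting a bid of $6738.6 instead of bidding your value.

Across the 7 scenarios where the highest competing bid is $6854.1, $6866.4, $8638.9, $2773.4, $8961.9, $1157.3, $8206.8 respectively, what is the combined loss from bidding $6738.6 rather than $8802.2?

The deviation costs you only when the competing bid falls strictly between $6738.6 and $8802.2; elsewhere both bids give the same outcome.
$6854.1: truthful payoff $1948.1, deviation payoff $0 → loss $1948.1.
$6866.4: truthful payoff $1935.8, deviation payoff $0 → loss $1935.8.
$8638.9: truthful payoff $163.3, deviation payoff $0 → loss $163.3.
$2773.4: outcomes coincide → loss $0.
$8961.9: outcomes coincide → loss $0.
$1157.3: outcomes coincide → loss $0.
$8206.8: truthful payoff $595.4, deviation payoff $0 → loss $595.4.
Total loss = $1948.1 + $1935.8 + $163.3 + $595.4 = $4642.6.

$4642.6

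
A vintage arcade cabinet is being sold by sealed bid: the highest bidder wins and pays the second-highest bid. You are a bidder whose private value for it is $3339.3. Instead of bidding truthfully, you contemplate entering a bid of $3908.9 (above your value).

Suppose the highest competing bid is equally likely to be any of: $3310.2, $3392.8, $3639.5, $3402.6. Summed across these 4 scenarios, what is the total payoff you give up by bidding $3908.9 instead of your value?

$417

The deviation costs you only when the competing bid falls strictly between $3339.3 and $3908.9; elsewhere both bids give the same outcome.
$3310.2: outcomes coincide → loss $0.
$3392.8: truthful payoff $0, deviation payoff −$53.5 → loss $53.5.
$3639.5: truthful payoff $0, deviation payoff −$300.2 → loss $300.2.
$3402.6: truthful payoff $0, deviation payoff −$63.3 → loss $63.3.
Total loss = $53.5 + $300.2 + $63.3 = $417.
Truthful bidding weakly dominates here: raising your bid can only win items priced above your value, and lowering it can only forfeit items priced below.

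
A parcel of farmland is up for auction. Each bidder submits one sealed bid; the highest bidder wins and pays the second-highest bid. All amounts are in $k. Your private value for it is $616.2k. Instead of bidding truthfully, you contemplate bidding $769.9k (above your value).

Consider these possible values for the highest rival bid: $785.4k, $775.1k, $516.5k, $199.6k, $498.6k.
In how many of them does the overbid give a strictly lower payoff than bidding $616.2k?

The deviation hurts exactly when the highest competing bid lies strictly between $616.2k and $769.9k — overbidding then wins at a price above your value.
$785.4k: above both → same outcome either way.
$775.1k: above both → same outcome either way.
$516.5k: below both → same outcome either way.
$199.6k: below both → same outcome either way.
$498.6k: below both → same outcome either way.
Count: 0.

0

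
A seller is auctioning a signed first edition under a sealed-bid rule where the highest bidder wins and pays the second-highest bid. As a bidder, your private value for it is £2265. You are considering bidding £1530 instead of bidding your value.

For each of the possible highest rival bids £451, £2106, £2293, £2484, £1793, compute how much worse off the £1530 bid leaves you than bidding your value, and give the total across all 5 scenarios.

£631

The deviation costs you only when the competing bid falls strictly between £1530 and £2265; elsewhere both bids give the same outcome.
£451: outcomes coincide → loss £0.
£2106: truthful payoff £159, deviation payoff £0 → loss £159.
£2293: outcomes coincide → loss £0.
£2484: outcomes coincide → loss £0.
£1793: truthful payoff £472, deviation payoff £0 → loss £472.
Total loss = £159 + £472 = £631.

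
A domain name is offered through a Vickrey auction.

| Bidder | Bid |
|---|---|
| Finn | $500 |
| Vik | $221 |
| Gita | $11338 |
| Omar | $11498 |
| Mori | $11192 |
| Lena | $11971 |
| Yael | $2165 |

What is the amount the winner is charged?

$11498

Highest bid: Lena at $11971, so Lena wins.
Second-highest bid: Omar at $11498 — that is the price the winner pays.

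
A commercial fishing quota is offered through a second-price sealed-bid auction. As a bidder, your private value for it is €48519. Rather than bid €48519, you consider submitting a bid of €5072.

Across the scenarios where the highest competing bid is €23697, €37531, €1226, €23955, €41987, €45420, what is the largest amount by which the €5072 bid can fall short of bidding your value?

€24822

€23697: truthful gives €24822, deviation gives €0 → loss €24822.
€37531: truthful gives €10988, deviation gives €0 → loss €10988.
€1226: same outcome either way → loss €0.
€23955: truthful gives €24564, deviation gives €0 → loss €24564.
€41987: truthful gives €6532, deviation gives €0 → loss €6532.
€45420: truthful gives €3099, deviation gives €0 → loss €3099.
Maximum loss: €24822.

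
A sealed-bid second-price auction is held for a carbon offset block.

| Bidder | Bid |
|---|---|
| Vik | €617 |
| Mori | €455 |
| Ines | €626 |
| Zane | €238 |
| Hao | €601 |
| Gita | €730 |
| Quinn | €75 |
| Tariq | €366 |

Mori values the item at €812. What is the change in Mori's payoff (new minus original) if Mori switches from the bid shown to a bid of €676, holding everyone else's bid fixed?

The highest bid among the other bidders is €730; Mori's bid doesn't change that.
Original bid €455: Mori is not highest (top rival bid is €730); payoff €0.
Alternative bid €676: Mori is not highest (top rival bid is €730); payoff €0.
Change in payoff = €0 − (€0) = €0.

€0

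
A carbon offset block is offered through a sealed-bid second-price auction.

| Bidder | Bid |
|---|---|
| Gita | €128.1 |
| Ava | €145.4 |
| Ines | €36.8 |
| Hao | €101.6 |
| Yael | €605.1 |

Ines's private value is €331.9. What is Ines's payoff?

Highest bid: Yael at €605.1, so Yael wins.
Second-highest bid: Ava at €145.4 — that is the price the winner pays.
Ines did not win, so Ines pays nothing and receives nothing: payoff €0.

€0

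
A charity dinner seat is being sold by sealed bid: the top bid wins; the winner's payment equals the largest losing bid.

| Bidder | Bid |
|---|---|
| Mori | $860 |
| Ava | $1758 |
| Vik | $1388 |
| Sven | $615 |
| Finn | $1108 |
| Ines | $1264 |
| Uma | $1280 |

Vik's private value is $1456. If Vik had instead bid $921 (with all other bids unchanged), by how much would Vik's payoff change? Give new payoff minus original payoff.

$0

The highest bid among the other bidders is $1758; Vik's bid doesn't change that.
Original bid $1388: Vik is not highest (top rival bid is $1758); payoff $0.
Alternative bid $921: Vik is not highest (top rival bid is $1758); payoff $0.
Change in payoff = $0 − ($0) = $0.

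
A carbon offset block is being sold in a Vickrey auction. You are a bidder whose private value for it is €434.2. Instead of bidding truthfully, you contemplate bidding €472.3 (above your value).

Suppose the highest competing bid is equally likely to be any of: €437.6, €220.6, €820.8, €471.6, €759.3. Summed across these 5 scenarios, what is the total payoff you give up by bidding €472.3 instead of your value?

€40.8

The deviation costs you only when the competing bid falls strictly between €434.2 and €472.3; elsewhere both bids give the same outcome.
€437.6: truthful payoff €0, deviation payoff −€3.4 → loss €3.4.
€220.6: outcomes coincide → loss €0.
€820.8: outcomes coincide → loss €0.
€471.6: truthful payoff €0, deviation payoff −€37.4 → loss €37.4.
€759.3: outcomes coincide → loss €0.
Total loss = €3.4 + €37.4 = €40.8.
Because the price is fixed by the runner-up's bid, deviating from your value can only change a good outcome into a bad one — never the reverse.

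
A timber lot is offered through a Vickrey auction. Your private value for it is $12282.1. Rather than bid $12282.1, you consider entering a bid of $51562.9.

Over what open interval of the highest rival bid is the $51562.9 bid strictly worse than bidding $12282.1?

($12282.1, $51562.9)

If the competing bid is below $12282.1, both bids win at the same price — no difference.
If it is above $51562.9, both bids lose — no difference.
If it lies strictly between $12282.1 and $51562.9, bidding your value loses (payoff 0) while bidding $51562.9 wins at a price above your value (payoff negative).
So the deviation strictly hurts on the open interval ($12282.1, $51562.9).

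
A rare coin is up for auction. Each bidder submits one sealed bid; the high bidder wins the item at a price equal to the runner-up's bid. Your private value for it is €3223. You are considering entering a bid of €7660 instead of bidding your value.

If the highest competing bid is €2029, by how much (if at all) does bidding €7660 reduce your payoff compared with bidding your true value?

Bidding your value €3223: you win (since €3223 > €2029) and pay €2029. Payoff €1194.
Bidding €7660: you win and pay €2029. Payoff €3223 − €2029 = €1194.
Difference = €1194 − €1194 = €0; both bids lead to the same outcome because the competing bid is below both your value and your alternative bid.
Because the price is fixed by the runner-up's bid, deviating from your value can only change a good outcome into a bad one — never the reverse.

€0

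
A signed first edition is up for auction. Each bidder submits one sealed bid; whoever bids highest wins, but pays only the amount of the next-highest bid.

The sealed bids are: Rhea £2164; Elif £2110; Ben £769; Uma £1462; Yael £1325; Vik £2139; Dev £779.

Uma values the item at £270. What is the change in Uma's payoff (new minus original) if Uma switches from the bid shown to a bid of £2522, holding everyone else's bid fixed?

The highest bid among the other bidders is £2164; Uma's bid doesn't change that.
Original bid £1462: Uma is not highest (top rival bid is £2164); payoff £0.
Alternative bid £2522: Uma is highest, pays the top rival bid £2164; payoff £270 − £2164 = −£1894.
Change in payoff = −£1894 − (£0) = −£1894.

−£1894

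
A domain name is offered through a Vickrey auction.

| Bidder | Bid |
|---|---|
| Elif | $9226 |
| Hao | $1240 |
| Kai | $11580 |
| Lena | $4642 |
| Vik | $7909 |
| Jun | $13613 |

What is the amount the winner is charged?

Highest bid: Jun at $13613, so Jun wins.
Second-highest bid: Kai at $11580 — that is the price the winner pays.

$11580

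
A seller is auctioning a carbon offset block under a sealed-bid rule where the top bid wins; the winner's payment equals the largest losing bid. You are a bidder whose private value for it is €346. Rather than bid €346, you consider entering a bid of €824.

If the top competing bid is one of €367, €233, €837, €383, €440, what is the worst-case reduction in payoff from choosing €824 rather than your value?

€367: truthful gives €0, deviation gives −€21 → loss €21.
€233: same outcome either way → loss €0.
€837: same outcome either way → loss €0.
€383: truthful gives €0, deviation gives −€37 → loss €37.
€440: truthful gives €0, deviation gives −€94 → loss €94.
Maximum loss: €94.

€94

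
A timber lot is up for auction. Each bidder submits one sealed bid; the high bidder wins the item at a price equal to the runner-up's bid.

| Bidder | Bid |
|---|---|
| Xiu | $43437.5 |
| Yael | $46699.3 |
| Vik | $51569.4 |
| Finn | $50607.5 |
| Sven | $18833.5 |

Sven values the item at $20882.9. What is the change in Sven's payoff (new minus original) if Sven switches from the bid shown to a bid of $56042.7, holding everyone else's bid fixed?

−$30686.5

The highest bid among the other bidders is $51569.4; Sven's bid doesn't change that.
Original bid $18833.5: Sven is not highest (top rival bid is $51569.4); payoff $0.
Alternative bid $56042.7: Sven is highest, pays the top rival bid $51569.4; payoff $20882.9 − $51569.4 = −$30686.5.
Change in payoff = −$30686.5 − ($0) = −$30686.5.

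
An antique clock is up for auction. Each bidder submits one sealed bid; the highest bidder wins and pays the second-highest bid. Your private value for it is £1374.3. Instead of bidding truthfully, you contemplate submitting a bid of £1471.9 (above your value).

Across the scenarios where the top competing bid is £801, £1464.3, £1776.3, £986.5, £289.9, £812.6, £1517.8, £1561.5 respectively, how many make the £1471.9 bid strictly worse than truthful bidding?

1

The deviation hurts exactly when the highest competing bid lies strictly between £1374.3 and £1471.9 — overbidding then wins at a price above your value.
£801: below both → same outcome either way.
£1464.3: inside the interval → strictly worse (loss £90).
£1776.3: above both → same outcome either way.
£986.5: below both → same outcome either way.
£289.9: below both → same outcome either way.
£812.6: below both → same outcome either way.
£1517.8: above both → same outcome either way.
£1561.5: above both → same outcome either way.
Count: 1.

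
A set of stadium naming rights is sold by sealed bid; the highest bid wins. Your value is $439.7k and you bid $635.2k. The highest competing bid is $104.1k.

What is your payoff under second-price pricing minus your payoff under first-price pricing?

You have the highest bid, so you win under either rule.
Second-price: pay $104.1k → payoff $335.6k.
First-price: pay your own bid $635.2k → payoff −$195.5k.
Difference = $335.6k − (−$195.5k) = $531.1k.

$531.1k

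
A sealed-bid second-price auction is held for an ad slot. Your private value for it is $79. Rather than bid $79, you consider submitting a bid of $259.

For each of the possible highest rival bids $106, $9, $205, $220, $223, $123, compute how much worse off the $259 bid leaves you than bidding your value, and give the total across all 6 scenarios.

The deviation costs you only when the competing bid falls strictly between $79 and $259; elsewhere both bids give the same outcome.
$106: truthful payoff $0, deviation payoff −$27 → loss $27.
$9: outcomes coincide → loss $0.
$205: truthful payoff $0, deviation payoff −$126 → loss $126.
$220: truthful payoff $0, deviation payoff −$141 → loss $141.
$223: truthful payoff $0, deviation payoff −$144 → loss $144.
$123: truthful payoff $0, deviation payoff −$44 → loss $44.
Total loss = $27 + $126 + $141 + $144 + $44 = $482.
Because the price is fixed by the runner-up's bid, deviating from your value can only change a good outcome into a bad one — never the reverse.

$482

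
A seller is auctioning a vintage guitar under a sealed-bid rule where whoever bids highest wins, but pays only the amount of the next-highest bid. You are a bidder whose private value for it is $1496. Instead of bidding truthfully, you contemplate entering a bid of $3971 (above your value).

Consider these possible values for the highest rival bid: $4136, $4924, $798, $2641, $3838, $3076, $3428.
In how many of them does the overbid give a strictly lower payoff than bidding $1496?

The deviation hurts exactly when the highest competing bid lies strictly between $1496 and $3971 — overbidding then wins at a price above your value.
$4136: above both → same outcome either way.
$4924: above both → same outcome either way.
$798: below both → same outcome either way.
$2641: inside the interval → strictly worse (loss $1145).
$3838: inside the interval → strictly worse (loss $2342).
$3076: inside the interval → strictly worse (loss $1580).
$3428: inside the interval → strictly worse (loss $1932).
Count: 4.

4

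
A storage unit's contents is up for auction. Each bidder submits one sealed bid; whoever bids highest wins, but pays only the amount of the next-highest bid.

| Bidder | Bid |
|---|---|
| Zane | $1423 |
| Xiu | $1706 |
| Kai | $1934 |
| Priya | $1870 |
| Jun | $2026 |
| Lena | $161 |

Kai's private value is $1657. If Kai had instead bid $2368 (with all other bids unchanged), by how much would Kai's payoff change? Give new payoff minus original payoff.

The highest bid among the other bidders is $2026; Kai's bid doesn't change that.
Original bid $1934: Kai is not highest (top rival bid is $2026); payoff $0.
Alternative bid $2368: Kai is highest, pays the top rival bid $2026; payoff $1657 − $2026 = −$369.
Change in payoff = −$369 − ($0) = −$369.

−$369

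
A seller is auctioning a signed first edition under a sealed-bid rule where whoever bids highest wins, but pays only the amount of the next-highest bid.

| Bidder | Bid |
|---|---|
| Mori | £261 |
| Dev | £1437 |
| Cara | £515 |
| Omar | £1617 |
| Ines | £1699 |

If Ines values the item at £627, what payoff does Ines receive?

−£990

Highest bid: Ines at £1699, so Ines wins.
Second-highest bid: Omar at £1617 — that is the price the winner pays.
Ines's payoff = value − price = £627 − £1617 = −£990.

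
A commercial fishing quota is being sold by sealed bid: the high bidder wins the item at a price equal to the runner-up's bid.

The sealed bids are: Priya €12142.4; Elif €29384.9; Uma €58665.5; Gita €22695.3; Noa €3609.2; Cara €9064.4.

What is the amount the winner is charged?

€29384.9

Highest bid: Uma at €58665.5, so Uma wins.
Second-highest bid: Elif at €29384.9 — that is the price the winner pays.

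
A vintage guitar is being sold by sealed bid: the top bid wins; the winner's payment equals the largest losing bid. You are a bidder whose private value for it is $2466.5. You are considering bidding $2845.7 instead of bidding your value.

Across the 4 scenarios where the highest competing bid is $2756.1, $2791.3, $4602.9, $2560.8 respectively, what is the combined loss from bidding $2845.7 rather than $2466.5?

The deviation costs you only when the competing bid falls strictly between $2466.5 and $2845.7; elsewhere both bids give the same outcome.
$2756.1: truthful payoff $0, deviation payoff −$289.6 → loss $289.6.
$2791.3: truthful payoff $0, deviation payoff −$324.8 → loss $324.8.
$4602.9: outcomes coincide → loss $0.
$2560.8: truthful payoff $0, deviation payoff −$94.3 → loss $94.3.
Total loss = $289.6 + $324.8 + $94.3 = $708.7.

$708.7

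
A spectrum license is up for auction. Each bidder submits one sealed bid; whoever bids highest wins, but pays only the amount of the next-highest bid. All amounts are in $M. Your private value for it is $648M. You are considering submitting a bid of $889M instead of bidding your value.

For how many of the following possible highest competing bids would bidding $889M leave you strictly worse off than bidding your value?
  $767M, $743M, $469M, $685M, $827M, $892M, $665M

5

The deviation hurts exactly when the highest competing bid lies strictly between $648M and $889M — overbidding then wins at a price above your value.
$767M: inside the interval → strictly worse (loss $119M).
$743M: inside the interval → strictly worse (loss $95M).
$469M: below both → same outcome either way.
$685M: inside the interval → strictly worse (loss $37M).
$827M: inside the interval → strictly worse (loss $179M).
$892M: above both → same outcome either way.
$665M: inside the interval → strictly worse (loss $17M).
Count: 5.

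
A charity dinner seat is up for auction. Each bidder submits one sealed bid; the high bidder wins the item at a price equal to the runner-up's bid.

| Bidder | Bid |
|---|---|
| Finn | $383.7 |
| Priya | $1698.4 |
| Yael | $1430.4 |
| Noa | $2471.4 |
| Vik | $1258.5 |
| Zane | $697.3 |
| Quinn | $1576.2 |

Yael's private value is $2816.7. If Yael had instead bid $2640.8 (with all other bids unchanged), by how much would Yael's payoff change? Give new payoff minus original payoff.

$345.3

The highest bid among the other bidders is $2471.4; Yael's bid doesn't change that.
Original bid $1430.4: Yael is not highest (top rival bid is $2471.4); payoff $0.
Alternative bid $2640.8: Yael is highest, pays the top rival bid $2471.4; payoff $2816.7 − $2471.4 = $345.3.
Change in payoff = $345.3 − ($0) = $345.3.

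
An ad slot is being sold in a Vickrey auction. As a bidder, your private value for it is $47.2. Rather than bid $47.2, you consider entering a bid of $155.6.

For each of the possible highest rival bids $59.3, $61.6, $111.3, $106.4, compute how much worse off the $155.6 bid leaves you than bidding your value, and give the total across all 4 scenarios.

$149.8

The deviation costs you only when the competing bid falls strictly between $47.2 and $155.6; elsewhere both bids give the same outcome.
$59.3: truthful payoff $0, deviation payoff −$12.1 → loss $12.1.
$61.6: truthful payoff $0, deviation payoff −$14.4 → loss $14.4.
$111.3: truthful payoff $0, deviation payoff −$64.1 → loss $64.1.
$106.4: truthful payoff $0, deviation payoff −$59.2 → loss $59.2.
Total loss = $12.1 + $14.4 + $64.1 + $59.2 = $149.8.
Truthful bidding weakly dominates here: raising your bid can only win items priced above your value, and lowering it can only forfeit items priced below.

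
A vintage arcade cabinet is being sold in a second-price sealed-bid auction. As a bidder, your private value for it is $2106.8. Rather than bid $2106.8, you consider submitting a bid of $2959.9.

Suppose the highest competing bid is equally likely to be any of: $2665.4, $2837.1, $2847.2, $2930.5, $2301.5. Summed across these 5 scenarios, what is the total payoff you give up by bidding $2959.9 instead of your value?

$3047.7

The deviation costs you only when the competing bid falls strictly between $2106.8 and $2959.9; elsewhere both bids give the same outcome.
$2665.4: truthful payoff $0, deviation payoff −$558.6 → loss $558.6.
$2837.1: truthful payoff $0, deviation payoff −$730.3 → loss $730.3.
$2847.2: truthful payoff $0, deviation payoff −$740.4 → loss $740.4.
$2930.5: truthful payoff $0, deviation payoff −$823.7 → loss $823.7.
$2301.5: truthful payoff $0, deviation payoff −$194.7 → loss $194.7.
Total loss = $558.6 + $730.3 + $740.4 + $823.7 + $194.7 = $3047.7.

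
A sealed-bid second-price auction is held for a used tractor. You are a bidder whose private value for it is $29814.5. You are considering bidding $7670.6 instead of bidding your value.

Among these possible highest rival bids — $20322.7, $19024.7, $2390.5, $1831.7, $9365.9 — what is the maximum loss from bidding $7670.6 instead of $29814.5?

$20448.6

$20322.7: truthful gives $9491.8, deviation gives $0 → loss $9491.8.
$19024.7: truthful gives $10789.8, deviation gives $0 → loss $10789.8.
$2390.5: same outcome either way → loss $0.
$1831.7: same outcome either way → loss $0.
$9365.9: truthful gives $20448.6, deviation gives $0 → loss $20448.6.
Maximum loss: $20448.6.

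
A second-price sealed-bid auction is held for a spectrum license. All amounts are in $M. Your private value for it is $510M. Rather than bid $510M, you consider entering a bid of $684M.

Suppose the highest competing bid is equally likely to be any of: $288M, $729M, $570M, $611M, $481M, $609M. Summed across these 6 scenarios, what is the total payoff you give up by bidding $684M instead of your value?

$260M

The deviation costs you only when the competing bid falls strictly between $510M and $684M; elsewhere both bids give the same outcome.
$288M: outcomes coincide → loss $0M.
$729M: outcomes coincide → loss $0M.
$570M: truthful payoff $0M, deviation payoff −$60M → loss $60M.
$611M: truthful payoff $0M, deviation payoff −$101M → loss $101M.
$481M: outcomes coincide → loss $0M.
$609M: truthful payoff $0M, deviation payoff −$99M → loss $99M.
Total loss = $60M + $101M + $99M = $260M.
Because the price is fixed by the runner-up's bid, deviating from your value can only change a good outcome into a bad one — never the reverse.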